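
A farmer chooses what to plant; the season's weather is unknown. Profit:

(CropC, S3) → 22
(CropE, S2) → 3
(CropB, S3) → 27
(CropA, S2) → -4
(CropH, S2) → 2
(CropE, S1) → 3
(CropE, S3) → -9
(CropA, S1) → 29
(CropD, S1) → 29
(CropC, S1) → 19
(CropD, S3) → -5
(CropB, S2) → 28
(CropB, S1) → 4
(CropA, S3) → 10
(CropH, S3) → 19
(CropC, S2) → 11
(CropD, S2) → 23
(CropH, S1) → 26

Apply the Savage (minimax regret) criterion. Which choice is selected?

Column bests: S1=29, S2=28, S3=27.
CropE regrets: 26, 25, 36 → max 36
CropA regrets: 0, 32, 17 → max 32
CropD regrets: 0, 5, 32 → max 32
CropH regrets: 3, 26, 8 → max 26
CropC regrets: 10, 17, 5 → max 17
CropB regrets: 25, 0, 0 → max 25
Smallest max regret = 17 → CropC.

CropC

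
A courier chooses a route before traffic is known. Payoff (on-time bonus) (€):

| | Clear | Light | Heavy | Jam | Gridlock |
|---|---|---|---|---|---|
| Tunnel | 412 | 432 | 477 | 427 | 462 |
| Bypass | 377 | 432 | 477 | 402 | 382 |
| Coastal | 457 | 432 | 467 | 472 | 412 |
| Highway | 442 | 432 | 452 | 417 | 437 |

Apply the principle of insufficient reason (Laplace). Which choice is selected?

Coastal

Row averages: Tunnel=442, Bypass=414, Coastal=448, Highway=436
Highest average = 448 → Coastal.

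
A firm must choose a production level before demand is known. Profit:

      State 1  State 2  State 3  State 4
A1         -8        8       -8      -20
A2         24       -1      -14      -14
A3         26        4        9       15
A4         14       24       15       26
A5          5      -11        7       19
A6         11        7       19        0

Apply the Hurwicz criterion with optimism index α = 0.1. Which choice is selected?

A4

A1: 0.1·8 + 0.9·(-20) = -17.2
A2: 0.1·24 + 0.9·(-14) = -10.2
A3: 0.1·26 + 0.9·4 = 6.2
A4: 0.1·26 + 0.9·14 = 15.2
A5: 0.1·19 + 0.9·(-11) = -8
A6: 0.1·19 + 0.9·0 = 1.9
Highest Hurwicz score = 15.2 → A4.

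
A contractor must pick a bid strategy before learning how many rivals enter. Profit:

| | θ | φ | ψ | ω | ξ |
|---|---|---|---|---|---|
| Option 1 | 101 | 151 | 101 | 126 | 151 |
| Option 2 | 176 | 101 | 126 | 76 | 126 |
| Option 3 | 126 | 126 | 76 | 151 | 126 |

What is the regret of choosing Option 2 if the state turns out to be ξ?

Best payoff under ξ is 151.
Regret = 151 − 126 = 25.

25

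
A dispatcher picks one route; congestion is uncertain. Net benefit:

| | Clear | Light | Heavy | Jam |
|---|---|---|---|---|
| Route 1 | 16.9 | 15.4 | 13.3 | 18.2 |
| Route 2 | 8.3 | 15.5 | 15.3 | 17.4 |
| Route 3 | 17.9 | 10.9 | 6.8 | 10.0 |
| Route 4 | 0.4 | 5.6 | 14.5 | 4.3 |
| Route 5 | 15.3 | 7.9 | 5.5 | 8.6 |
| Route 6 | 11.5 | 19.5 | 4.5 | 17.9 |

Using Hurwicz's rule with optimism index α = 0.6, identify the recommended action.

Route 1: 0.6·18.2 + 0.4·13.3 = 16.24
Route 2: 0.6·17.4 + 0.4·8.3 = 13.76
Route 3: 0.6·17.9 + 0.4·6.8 = 13.46
Route 4: 0.6·14.5 + 0.4·0.4 = 8.86
Route 5: 0.6·15.3 + 0.4·5.5 = 11.38
Route 6: 0.6·19.5 + 0.4·4.5 = 13.5
Highest Hurwicz score = 16.24 → Route 1.

Route 1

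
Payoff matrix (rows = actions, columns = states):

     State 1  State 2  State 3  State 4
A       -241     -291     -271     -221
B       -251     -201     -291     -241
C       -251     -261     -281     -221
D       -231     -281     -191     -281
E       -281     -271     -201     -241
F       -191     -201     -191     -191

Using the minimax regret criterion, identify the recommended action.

Column bests: State 1=-191, State 2=-201, State 3=-191, State 4=-191.
A regrets: 50, 90, 80, 30 → max 90
B regrets: 60, 0, 100, 50 → max 100
C regrets: 60, 60, 90, 30 → max 90
D regrets: 40, 80, 0, 90 → max 90
E regrets: 90, 70, 10, 50 → max 90
F regrets: 0, 0, 0, 0 → max 0
Smallest max regret = 0 → F.

F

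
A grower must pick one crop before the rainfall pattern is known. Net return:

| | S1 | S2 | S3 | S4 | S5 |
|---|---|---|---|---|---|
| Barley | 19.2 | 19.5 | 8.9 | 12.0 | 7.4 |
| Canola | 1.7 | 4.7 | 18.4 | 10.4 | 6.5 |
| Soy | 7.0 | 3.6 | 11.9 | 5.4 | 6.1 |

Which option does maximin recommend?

Barley

Row minima: Barley=7.4, Canola=1.7, Soy=3.6
Best worst-case = 7.4 → Barley.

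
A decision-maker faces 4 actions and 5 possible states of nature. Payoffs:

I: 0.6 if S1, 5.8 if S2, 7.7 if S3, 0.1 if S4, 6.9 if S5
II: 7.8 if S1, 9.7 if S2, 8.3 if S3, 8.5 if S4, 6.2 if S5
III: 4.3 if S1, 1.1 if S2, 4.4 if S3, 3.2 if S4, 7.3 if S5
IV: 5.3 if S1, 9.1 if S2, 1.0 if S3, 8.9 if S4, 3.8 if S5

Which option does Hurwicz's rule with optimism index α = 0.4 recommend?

I: 0.4·7.7 + 0.6·0.1 = 3.14
II: 0.4·9.7 + 0.6·6.2 = 7.6
III: 0.4·7.3 + 0.6·1.1 = 3.58
IV: 0.4·9.1 + 0.6·1.0 = 4.24
Highest Hurwicz score = 7.6 → II.

II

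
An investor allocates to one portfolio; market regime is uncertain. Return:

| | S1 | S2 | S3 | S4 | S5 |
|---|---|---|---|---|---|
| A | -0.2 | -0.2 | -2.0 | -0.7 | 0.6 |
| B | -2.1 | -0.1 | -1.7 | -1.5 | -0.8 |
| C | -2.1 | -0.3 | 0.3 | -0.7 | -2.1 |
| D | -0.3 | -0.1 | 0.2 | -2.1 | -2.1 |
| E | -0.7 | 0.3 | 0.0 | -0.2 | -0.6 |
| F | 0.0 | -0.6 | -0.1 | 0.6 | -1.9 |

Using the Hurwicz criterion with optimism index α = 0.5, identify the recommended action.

A: 0.5·0.6 + 0.5·(-2.0) = -0.7
B: 0.5·(-0.1) + 0.5·(-2.1) = -1.1
C: 0.5·0.3 + 0.5·(-2.1) = -0.9
D: 0.5·0.2 + 0.5·(-2.1) = -0.95
E: 0.5·0.3 + 0.5·(-0.7) = -0.2
F: 0.5·0.6 + 0.5·(-1.9) = -0.65
Highest Hurwicz score = -0.2 → E.

E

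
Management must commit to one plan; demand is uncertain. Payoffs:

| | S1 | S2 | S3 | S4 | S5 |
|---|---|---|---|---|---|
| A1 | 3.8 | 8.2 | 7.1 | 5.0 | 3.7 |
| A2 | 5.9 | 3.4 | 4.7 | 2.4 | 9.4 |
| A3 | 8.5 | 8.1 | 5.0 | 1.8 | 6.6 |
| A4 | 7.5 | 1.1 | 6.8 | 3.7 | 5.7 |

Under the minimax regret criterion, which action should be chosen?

Column bests: S1=8.5, S2=8.2, S3=7.1, S4=5.0, S5=9.4.
A1 regrets: 4.7, 0.0, 0.0, 0.0, 5.7 → max 5.7
A2 regrets: 2.6, 4.8, 2.4, 2.6, 0.0 → max 4.8
A3 regrets: 0.0, 0.1, 2.1, 3.2, 2.8 → max 3.2
A4 regrets: 1.0, 7.1, 0.3, 1.3, 3.7 → max 7.1
Smallest max regret = 3.2 → A3.

A3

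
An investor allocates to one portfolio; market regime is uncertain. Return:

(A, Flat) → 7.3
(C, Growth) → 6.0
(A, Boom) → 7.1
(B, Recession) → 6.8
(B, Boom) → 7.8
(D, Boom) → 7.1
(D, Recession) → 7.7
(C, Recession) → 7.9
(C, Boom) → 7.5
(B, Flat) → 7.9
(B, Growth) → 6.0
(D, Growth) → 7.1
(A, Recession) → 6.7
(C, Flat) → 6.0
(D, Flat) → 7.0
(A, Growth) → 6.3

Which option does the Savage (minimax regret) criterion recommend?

Column bests: Recession=7.9, Flat=7.9, Growth=7.1, Boom=7.8.
A regrets: 1.2, 0.6, 0.8, 0.7 → max 1.2
B regrets: 1.1, 0.0, 1.1, 0.0 → max 1.1
C regrets: 0.0, 1.9, 1.1, 0.3 → max 1.9
D regrets: 0.2, 0.9, 0.0, 0.7 → max 0.9
Smallest max regret = 0.9 → D.

D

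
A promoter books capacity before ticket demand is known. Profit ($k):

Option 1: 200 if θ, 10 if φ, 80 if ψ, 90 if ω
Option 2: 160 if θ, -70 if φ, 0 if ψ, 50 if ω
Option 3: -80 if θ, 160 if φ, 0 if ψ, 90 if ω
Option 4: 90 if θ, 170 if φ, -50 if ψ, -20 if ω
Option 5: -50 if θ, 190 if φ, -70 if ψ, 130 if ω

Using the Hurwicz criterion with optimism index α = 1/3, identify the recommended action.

Option 1

Option 1: 1/3·200 + 2/3·10 = 220/3
Option 2: 1/3·160 + 2/3·(-70) = 20/3
Option 3: 1/3·160 + 2/3·(-80) = 0
Option 4: 1/3·170 + 2/3·(-50) = 70/3
Option 5: 1/3·190 + 2/3·(-70) = 50/3
Highest Hurwicz score = 220/3 → Option 1.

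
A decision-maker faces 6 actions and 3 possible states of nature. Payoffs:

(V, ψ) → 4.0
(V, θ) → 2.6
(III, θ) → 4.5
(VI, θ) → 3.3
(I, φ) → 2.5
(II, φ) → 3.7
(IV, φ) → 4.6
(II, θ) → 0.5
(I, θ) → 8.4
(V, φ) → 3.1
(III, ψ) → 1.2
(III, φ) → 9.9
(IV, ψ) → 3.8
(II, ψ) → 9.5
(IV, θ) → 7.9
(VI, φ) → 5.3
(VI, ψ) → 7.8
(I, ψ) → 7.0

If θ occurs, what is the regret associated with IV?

Best payoff under θ is 8.4.
Regret = 8.4 − 7.9 = 0.5.

0.5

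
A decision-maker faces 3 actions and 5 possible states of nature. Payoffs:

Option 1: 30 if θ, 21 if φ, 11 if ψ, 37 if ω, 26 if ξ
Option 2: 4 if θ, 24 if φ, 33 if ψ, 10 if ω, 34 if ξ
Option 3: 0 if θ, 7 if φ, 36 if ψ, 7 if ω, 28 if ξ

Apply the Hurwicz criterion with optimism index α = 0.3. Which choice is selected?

Option 1

Option 1: 0.3·37 + 0.7·11 = 18.8
Option 2: 0.3·34 + 0.7·4 = 13
Option 3: 0.3·36 + 0.7·0 = 10.8
Highest Hurwicz score = 18.8 → Option 1.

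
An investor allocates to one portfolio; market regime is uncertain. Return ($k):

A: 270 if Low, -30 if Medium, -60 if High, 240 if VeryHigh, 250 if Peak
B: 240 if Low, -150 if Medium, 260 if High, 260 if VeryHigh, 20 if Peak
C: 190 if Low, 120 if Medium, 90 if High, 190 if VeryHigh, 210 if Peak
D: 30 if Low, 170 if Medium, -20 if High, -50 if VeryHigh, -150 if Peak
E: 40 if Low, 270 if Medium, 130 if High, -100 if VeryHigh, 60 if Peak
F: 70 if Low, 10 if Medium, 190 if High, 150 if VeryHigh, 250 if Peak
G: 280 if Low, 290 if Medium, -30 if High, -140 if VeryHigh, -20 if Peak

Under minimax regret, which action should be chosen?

C

Column bests: Low=280, Medium=290, High=260, VeryHigh=260, Peak=250.
A regrets: 10, 320, 320, 20, 0 → max 320
B regrets: 40, 440, 0, 0, 230 → max 440
C regrets: 90, 170, 170, 70, 40 → max 170
D regrets: 250, 120, 280, 310, 400 → max 400
E regrets: 240, 20, 130, 360, 190 → max 360
F regrets: 210, 280, 70, 110, 0 → max 280
G regrets: 0, 0, 290, 400, 270 → max 400
Smallest max regret = 170 → C.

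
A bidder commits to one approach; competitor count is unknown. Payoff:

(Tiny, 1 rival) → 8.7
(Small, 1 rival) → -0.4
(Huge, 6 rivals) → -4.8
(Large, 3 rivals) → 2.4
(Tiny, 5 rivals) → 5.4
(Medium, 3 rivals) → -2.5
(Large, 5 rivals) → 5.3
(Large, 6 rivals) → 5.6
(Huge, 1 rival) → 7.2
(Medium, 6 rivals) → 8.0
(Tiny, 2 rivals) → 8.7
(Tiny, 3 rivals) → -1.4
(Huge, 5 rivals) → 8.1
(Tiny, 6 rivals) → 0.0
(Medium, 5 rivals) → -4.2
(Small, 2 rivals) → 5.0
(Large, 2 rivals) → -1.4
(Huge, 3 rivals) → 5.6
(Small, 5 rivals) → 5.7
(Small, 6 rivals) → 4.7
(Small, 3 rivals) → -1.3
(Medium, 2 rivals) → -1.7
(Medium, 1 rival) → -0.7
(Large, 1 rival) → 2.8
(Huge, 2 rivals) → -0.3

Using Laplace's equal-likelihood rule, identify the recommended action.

Row averages: Tiny=4.28, Small=2.74, Medium=-0.22, Large=2.94, Huge=3.16
Highest average = 4.28 → Tiny.

Tiny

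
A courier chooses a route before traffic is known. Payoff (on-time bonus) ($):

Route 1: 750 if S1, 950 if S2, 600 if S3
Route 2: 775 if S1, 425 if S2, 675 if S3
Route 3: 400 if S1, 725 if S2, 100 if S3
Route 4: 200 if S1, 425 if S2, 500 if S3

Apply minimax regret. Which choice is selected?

Column bests: S1=775, S2=950, S3=675.
Route 1 regrets: 25, 0, 75 → max 75
Route 2 regrets: 0, 525, 0 → max 525
Route 3 regrets: 375, 225, 575 → max 575
Route 4 regrets: 575, 525, 175 → max 575
Smallest max regret = 75 → Route 1.

Route 1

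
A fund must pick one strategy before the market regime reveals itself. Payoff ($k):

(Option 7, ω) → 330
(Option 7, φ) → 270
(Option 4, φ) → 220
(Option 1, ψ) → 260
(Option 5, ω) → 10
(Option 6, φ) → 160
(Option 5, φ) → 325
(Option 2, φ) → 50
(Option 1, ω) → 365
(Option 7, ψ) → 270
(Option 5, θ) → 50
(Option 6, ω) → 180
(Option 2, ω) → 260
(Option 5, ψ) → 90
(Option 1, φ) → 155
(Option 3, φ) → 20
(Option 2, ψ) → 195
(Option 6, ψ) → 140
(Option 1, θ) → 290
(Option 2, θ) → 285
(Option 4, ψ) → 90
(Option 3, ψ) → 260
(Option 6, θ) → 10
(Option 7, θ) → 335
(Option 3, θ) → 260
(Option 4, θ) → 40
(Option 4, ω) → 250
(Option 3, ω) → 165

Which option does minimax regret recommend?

Option 7

Column bests: θ=335, φ=325, ψ=270, ω=365.
Option 1 regrets: 45, 170, 10, 0 → max 170
Option 2 regrets: 50, 275, 75, 105 → max 275
Option 3 regrets: 75, 305, 10, 200 → max 305
Option 4 regrets: 295, 105, 180, 115 → max 295
Option 5 regrets: 285, 0, 180, 355 → max 355
Option 6 regrets: 325, 165, 130, 185 → max 325
Option 7 regrets: 0, 55, 0, 35 → max 55
Smallest max regret = 55 → Option 7.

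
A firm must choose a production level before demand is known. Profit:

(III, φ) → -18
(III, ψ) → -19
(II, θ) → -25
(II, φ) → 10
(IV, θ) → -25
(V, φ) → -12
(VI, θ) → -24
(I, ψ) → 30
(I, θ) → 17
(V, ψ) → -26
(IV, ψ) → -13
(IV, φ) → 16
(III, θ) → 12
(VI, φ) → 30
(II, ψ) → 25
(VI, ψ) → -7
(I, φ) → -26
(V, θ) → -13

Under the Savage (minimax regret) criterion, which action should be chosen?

Column bests: θ=17, φ=30, ψ=30.
I regrets: 0, 56, 0 → max 56
II regrets: 42, 20, 5 → max 42
III regrets: 5, 48, 49 → max 49
IV regrets: 42, 14, 43 → max 43
V regrets: 30, 42, 56 → max 56
VI regrets: 41, 0, 37 → max 41
Smallest max regret = 41 → VI.

VI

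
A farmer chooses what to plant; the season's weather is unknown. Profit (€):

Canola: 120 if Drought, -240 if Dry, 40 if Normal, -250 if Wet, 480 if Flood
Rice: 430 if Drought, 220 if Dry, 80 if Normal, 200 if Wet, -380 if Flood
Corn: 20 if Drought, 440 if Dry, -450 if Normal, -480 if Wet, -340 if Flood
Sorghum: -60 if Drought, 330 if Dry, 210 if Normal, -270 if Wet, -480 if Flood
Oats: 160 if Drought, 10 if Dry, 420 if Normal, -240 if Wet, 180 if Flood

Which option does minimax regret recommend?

Oats

Column bests: Drought=430, Dry=440, Normal=420, Wet=200, Flood=480.
Canola regrets: 310, 680, 380, 450, 0 → max 680
Rice regrets: 0, 220, 340, 0, 860 → max 860
Corn regrets: 410, 0, 870, 680, 820 → max 870
Sorghum regrets: 490, 110, 210, 470, 960 → max 960
Oats regrets: 270, 430, 0, 440, 300 → max 440
Smallest max regret = 440 → Oats.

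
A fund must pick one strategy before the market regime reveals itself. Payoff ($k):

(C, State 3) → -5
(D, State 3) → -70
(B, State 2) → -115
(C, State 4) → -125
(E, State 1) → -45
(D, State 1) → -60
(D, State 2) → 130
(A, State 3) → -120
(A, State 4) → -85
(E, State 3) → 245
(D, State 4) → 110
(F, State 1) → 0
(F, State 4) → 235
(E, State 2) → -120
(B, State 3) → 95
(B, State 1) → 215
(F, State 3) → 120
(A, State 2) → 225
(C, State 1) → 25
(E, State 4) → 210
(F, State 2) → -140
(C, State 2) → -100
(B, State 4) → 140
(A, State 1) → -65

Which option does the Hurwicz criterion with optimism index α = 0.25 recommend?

D

A: 0.25·225 + 0.75·(-120) = -33.75
B: 0.25·215 + 0.75·(-115) = -32.5
C: 0.25·25 + 0.75·(-125) = -87.5
D: 0.25·130 + 0.75·(-70) = -20
E: 0.25·245 + 0.75·(-120) = -28.75
F: 0.25·235 + 0.75·(-140) = -46.25
Highest Hurwicz score = -20 → D.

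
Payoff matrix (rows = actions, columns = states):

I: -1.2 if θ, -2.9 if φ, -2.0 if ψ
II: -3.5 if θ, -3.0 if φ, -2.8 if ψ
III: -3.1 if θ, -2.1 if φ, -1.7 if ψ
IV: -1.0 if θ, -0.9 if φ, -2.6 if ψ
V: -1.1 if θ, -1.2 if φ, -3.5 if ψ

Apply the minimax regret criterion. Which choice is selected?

Column bests: θ=-1.0, φ=-0.9, ψ=-1.7.
I regrets: 0.2, 2.0, 0.3 → max 2.0
II regrets: 2.5, 2.1, 1.1 → max 2.5
III regrets: 2.1, 1.2, 0.0 → max 2.1
IV regrets: 0.0, 0.0, 0.9 → max 0.9
V regrets: 0.1, 0.3, 1.8 → max 1.8
Smallest max regret = 0.9 → IV.

IV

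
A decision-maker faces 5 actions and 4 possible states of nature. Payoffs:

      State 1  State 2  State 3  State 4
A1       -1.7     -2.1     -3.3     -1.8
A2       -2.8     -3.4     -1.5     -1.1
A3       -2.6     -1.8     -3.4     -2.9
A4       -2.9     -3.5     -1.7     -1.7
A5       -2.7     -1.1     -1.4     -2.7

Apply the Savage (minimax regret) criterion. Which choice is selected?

Column bests: State 1=-1.7, State 2=-1.1, State 3=-1.4, State 4=-1.1.
A1 regrets: 0.0, 1.0, 1.9, 0.7 → max 1.9
A2 regrets: 1.1, 2.3, 0.1, 0.0 → max 2.3
A3 regrets: 0.9, 0.7, 2.0, 1.8 → max 2.0
A4 regrets: 1.2, 2.4, 0.3, 0.6 → max 2.4
A5 regrets: 1.0, 0.0, 0.0, 1.6 → max 1.6
Smallest max regret = 1.6 → A5.

A5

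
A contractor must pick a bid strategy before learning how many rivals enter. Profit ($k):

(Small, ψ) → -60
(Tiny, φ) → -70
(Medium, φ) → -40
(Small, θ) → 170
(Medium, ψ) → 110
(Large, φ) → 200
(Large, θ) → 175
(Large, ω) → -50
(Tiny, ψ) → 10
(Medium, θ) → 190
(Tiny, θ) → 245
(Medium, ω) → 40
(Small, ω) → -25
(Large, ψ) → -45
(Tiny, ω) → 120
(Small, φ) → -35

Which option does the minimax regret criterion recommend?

Column bests: θ=245, φ=200, ψ=110, ω=120.
Tiny regrets: 0, 270, 100, 0 → max 270
Small regrets: 75, 235, 170, 145 → max 235
Medium regrets: 55, 240, 0, 80 → max 240
Large regrets: 70, 0, 155, 170 → max 170
Smallest max regret = 170 → Large.

Large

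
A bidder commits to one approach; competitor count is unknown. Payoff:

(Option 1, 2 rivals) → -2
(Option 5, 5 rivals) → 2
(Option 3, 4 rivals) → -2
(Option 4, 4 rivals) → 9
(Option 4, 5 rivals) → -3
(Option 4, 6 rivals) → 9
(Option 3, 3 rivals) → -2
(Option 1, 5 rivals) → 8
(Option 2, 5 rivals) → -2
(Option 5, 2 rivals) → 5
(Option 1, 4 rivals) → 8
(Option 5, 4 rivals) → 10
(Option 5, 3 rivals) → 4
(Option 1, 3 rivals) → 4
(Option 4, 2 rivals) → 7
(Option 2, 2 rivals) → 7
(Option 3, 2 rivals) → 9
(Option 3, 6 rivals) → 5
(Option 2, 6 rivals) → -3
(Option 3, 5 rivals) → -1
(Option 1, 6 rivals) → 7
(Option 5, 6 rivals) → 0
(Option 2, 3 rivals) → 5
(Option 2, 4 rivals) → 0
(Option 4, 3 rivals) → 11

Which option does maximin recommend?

Row minima: Option 1=-2, Option 2=-3, Option 3=-2, Option 4=-3, Option 5=0
Best worst-case = 0 → Option 5.

Option 5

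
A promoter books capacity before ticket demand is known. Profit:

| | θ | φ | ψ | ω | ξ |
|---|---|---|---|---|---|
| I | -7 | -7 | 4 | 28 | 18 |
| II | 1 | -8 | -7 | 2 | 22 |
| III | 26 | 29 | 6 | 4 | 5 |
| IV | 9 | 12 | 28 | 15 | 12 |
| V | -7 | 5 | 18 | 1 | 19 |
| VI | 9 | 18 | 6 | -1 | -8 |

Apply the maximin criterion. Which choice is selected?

Row minima: I=-7, II=-8, III=4, IV=9, V=-7, VI=-8
Best worst-case = 9 → IV.

IV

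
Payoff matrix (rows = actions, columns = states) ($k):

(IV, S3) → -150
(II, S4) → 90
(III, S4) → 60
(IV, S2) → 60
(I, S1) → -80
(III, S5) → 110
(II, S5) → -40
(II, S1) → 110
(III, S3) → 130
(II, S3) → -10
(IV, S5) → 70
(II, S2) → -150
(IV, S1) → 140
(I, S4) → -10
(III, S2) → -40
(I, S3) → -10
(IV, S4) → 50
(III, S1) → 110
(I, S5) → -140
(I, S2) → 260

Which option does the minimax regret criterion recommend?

I

Column bests: S1=140, S2=260, S3=130, S4=90, S5=110.
I regrets: 220, 0, 140, 100, 250 → max 250
II regrets: 30, 410, 140, 0, 150 → max 410
III regrets: 30, 300, 0, 30, 0 → max 300
IV regrets: 0, 200, 280, 40, 40 → max 280
Smallest max regret = 250 → I.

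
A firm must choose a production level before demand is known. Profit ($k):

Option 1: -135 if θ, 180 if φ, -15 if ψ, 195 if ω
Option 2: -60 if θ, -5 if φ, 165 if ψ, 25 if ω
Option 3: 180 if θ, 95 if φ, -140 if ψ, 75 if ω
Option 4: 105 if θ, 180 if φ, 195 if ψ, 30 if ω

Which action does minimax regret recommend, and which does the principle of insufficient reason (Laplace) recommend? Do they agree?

minimax regret → Option 4; laplace → Option 4 (agree)

Column bests: θ=180, φ=180, ψ=195, ω=195.
Option 1 regrets: 315, 0, 210, 0 → max 315
Option 2 regrets: 240, 185, 30, 170 → max 240
Option 3 regrets: 0, 85, 335, 120 → max 335
Option 4 regrets: 75, 0, 0, 165 → max 165
Smallest max regret = 165 → Option 4.
Row averages: Option 1=56.25, Option 2=31.25, Option 3=52.5, Option 4=127.5
Highest average = 127.5 → Option 4.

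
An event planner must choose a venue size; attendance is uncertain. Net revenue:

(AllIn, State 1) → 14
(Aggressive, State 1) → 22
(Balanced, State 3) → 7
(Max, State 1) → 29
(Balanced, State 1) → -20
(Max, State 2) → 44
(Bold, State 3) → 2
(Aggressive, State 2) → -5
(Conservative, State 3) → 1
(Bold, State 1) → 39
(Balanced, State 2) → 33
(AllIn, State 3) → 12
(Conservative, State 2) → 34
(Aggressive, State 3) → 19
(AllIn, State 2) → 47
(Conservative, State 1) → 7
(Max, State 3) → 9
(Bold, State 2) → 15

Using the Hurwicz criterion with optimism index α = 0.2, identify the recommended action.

AllIn

Conservative: 0.2·34 + 0.8·1 = 7.6
Balanced: 0.2·33 + 0.8·(-20) = -9.4
Aggressive: 0.2·22 + 0.8·(-5) = 0.4
Bold: 0.2·39 + 0.8·2 = 9.4
AllIn: 0.2·47 + 0.8·12 = 19
Max: 0.2·44 + 0.8·9 = 16
Highest Hurwicz score = 19 → AllIn.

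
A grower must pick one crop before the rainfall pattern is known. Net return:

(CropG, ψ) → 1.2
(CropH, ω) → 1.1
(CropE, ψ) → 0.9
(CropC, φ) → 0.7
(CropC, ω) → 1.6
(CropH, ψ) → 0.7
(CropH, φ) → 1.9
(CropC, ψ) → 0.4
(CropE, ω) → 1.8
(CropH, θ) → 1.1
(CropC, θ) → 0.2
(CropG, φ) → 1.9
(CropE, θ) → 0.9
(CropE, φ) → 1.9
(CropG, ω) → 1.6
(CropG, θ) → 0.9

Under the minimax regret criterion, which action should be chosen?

Column bests: θ=1.1, φ=1.9, ψ=1.2, ω=1.8.
CropH regrets: 0.0, 0.0, 0.5, 0.7 → max 0.7
CropG regrets: 0.2, 0.0, 0.0, 0.2 → max 0.2
CropC regrets: 0.9, 1.2, 0.8, 0.2 → max 1.2
CropE regrets: 0.2, 0.0, 0.3, 0.0 → max 0.3
Smallest max regret = 0.2 → CropG.

CropG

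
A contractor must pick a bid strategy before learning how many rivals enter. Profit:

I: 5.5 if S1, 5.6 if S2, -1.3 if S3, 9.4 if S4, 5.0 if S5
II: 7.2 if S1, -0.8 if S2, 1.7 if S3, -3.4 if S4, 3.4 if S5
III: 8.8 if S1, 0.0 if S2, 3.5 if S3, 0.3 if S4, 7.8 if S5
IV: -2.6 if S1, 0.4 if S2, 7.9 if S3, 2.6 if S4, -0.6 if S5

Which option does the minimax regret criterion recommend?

Column bests: S1=8.8, S2=5.6, S3=7.9, S4=9.4, S5=7.8.
I regrets: 3.3, 0.0, 9.2, 0.0, 2.8 → max 9.2
II regrets: 1.6, 6.4, 6.2, 12.8, 4.4 → max 12.8
III regrets: 0.0, 5.6, 4.4, 9.1, 0.0 → max 9.1
IV regrets: 11.4, 5.2, 0.0, 6.8, 8.4 → max 11.4
Smallest max regret = 9.1 → III.

III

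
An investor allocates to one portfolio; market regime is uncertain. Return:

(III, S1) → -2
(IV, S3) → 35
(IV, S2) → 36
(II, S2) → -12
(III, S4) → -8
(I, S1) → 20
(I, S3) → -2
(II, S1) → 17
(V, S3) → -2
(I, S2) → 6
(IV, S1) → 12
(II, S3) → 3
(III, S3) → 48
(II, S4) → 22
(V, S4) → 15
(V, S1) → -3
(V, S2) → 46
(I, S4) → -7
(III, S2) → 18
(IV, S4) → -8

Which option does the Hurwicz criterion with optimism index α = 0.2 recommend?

I: 0.2·20 + 0.8·(-7) = -1.6
II: 0.2·22 + 0.8·(-12) = -5.2
III: 0.2·48 + 0.8·(-8) = 3.2
IV: 0.2·36 + 0.8·(-8) = 0.8
V: 0.2·46 + 0.8·(-3) = 6.8
Highest Hurwicz score = 6.8 → V.

V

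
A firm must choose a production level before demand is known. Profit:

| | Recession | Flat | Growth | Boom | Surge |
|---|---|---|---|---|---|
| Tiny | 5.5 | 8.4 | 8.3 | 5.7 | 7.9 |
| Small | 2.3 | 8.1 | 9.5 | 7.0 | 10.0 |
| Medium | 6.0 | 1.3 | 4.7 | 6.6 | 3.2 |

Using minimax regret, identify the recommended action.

Tiny

Column bests: Recession=6.0, Flat=8.4, Growth=9.5, Boom=7.0, Surge=10.0.
Tiny regrets: 0.5, 0.0, 1.2, 1.3, 2.1 → max 2.1
Small regrets: 3.7, 0.3, 0.0, 0.0, 0.0 → max 3.7
Medium regrets: 0.0, 7.1, 4.8, 0.4, 6.8 → max 7.1
Smallest max regret = 2.1 → Tiny.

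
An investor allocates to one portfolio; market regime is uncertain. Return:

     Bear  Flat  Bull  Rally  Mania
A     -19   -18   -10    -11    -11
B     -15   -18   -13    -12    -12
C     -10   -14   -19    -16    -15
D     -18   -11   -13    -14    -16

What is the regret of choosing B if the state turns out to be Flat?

7

Best payoff under Flat is -11.
Regret = -11 − (-18) = 7.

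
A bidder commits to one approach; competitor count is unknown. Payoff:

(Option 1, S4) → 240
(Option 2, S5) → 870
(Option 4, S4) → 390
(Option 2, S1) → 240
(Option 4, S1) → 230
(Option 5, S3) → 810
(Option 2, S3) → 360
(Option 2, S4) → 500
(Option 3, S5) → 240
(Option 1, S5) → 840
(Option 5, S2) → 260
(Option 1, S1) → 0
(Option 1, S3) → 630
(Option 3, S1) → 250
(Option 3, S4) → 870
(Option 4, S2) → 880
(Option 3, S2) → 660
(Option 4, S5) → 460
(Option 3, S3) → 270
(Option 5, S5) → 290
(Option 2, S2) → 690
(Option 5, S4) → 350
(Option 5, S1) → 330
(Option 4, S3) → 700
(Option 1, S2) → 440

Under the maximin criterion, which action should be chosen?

Row minima: Option 1=0, Option 2=240, Option 3=240, Option 4=230, Option 5=260
Best worst-case = 260 → Option 5.

Option 5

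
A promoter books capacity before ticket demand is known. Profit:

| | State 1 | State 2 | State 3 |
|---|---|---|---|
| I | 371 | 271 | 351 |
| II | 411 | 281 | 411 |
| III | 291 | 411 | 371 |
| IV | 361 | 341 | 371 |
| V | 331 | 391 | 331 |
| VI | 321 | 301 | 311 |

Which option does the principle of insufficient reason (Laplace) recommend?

Row averages: I=331, II=1103/3, III=1073/3, IV=1073/3, V=351, VI=311
Highest average = 1103/3 → II.

II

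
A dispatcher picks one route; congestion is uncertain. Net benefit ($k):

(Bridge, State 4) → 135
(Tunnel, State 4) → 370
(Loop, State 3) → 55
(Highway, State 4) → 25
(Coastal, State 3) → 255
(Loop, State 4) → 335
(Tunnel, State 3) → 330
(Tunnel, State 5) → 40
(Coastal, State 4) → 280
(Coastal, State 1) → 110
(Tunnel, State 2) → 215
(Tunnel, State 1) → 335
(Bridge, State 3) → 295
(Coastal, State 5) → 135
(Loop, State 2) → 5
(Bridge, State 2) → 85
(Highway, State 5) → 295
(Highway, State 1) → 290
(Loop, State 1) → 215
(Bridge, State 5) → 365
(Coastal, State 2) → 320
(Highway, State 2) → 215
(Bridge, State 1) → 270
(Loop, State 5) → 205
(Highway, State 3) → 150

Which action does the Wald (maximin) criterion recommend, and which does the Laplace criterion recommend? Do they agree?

Row minima: Loop=5, Bridge=85, Coastal=110, Highway=25, Tunnel=40
Best worst-case = 110 → Coastal.
Row averages: Loop=163, Bridge=230, Coastal=220, Highway=195, Tunnel=258
Highest average = 258 → Tunnel.

maximin → Coastal; laplace → Tunnel (disagree)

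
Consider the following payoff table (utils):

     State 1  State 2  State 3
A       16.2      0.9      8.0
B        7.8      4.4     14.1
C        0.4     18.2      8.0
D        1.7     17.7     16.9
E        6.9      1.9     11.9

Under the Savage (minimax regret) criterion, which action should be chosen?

Column bests: State 1=16.2, State 2=18.2, State 3=16.9.
A regrets: 0.0, 17.3, 8.9 → max 17.3
B regrets: 8.4, 13.8, 2.8 → max 13.8
C regrets: 15.8, 0.0, 8.9 → max 15.8
D regrets: 14.5, 0.5, 0.0 → max 14.5
E regrets: 9.3, 16.3, 5.0 → max 16.3
Smallest max regret = 13.8 → B.

B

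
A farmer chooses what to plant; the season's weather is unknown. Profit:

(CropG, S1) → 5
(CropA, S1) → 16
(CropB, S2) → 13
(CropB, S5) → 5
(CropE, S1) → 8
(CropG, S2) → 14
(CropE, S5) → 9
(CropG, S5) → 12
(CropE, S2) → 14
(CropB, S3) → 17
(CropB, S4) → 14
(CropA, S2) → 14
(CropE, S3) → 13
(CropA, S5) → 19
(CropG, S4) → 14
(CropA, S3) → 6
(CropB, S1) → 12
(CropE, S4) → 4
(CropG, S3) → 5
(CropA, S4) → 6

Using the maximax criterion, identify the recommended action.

CropA

Row maxima: CropG=14, CropE=14, CropB=17, CropA=19
Best best-case = 19 → CropA.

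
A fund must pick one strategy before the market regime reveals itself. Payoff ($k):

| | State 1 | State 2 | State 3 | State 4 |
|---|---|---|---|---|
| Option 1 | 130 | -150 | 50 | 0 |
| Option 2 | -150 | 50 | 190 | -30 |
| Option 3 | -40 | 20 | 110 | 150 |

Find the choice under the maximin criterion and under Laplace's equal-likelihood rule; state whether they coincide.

Row minima: Option 1=-150, Option 2=-150, Option 3=-40
Best worst-case = -40 → Option 3.
Row averages: Option 1=7.5, Option 2=15, Option 3=60
Highest average = 60 → Option 3.

maximin → Option 3; laplace → Option 3 (agree)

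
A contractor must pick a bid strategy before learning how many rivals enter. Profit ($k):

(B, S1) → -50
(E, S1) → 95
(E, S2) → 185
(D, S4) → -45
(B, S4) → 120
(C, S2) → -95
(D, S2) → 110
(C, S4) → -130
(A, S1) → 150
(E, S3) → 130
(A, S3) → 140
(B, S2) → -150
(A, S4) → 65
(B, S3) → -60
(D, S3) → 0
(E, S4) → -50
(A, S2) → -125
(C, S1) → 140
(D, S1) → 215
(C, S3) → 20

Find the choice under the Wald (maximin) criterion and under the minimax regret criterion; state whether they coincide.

maximin → D; minimax regret → D (agree)

Row minima: A=-125, B=-150, C=-130, D=-45, E=-50
Best worst-case = -45 → D.
Column bests: S1=215, S2=185, S3=140, S4=120.
A regrets: 65, 310, 0, 55 → max 310
B regrets: 265, 335, 200, 0 → max 335
C regrets: 75, 280, 120, 250 → max 280
D regrets: 0, 75, 140, 165 → max 165
E regrets: 120, 0, 10, 170 → max 170
Smallest max regret = 165 → D.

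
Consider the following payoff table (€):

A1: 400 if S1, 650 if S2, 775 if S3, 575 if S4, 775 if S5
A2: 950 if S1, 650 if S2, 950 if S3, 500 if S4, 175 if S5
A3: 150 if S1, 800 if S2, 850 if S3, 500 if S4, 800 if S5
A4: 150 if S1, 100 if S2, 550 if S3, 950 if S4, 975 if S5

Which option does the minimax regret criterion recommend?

A1

Column bests: S1=950, S2=800, S3=950, S4=950, S5=975.
A1 regrets: 550, 150, 175, 375, 200 → max 550
A2 regrets: 0, 150, 0, 450, 800 → max 800
A3 regrets: 800, 0, 100, 450, 175 → max 800
A4 regrets: 800, 700, 400, 0, 0 → max 800
Smallest max regret = 550 → A1.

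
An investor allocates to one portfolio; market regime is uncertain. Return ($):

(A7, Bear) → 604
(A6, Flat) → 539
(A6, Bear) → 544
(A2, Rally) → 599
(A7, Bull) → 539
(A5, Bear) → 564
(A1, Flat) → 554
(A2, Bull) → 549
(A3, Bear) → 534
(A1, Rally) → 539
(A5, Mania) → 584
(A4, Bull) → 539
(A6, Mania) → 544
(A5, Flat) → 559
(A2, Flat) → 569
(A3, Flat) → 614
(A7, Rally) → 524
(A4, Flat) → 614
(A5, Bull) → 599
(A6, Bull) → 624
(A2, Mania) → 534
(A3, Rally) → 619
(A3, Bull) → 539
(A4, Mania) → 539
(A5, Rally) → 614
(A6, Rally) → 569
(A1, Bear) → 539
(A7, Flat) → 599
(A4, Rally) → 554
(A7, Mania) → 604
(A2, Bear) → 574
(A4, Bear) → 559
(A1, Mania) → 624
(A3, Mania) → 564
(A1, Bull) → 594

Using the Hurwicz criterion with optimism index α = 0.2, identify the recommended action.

A5

A1: 0.2·624 + 0.8·539 = 556
A2: 0.2·599 + 0.8·534 = 547
A3: 0.2·619 + 0.8·534 = 551
A4: 0.2·614 + 0.8·539 = 554
A5: 0.2·614 + 0.8·559 = 570
A6: 0.2·624 + 0.8·539 = 556
A7: 0.2·604 + 0.8·524 = 540
Highest Hurwicz score = 570 → A5.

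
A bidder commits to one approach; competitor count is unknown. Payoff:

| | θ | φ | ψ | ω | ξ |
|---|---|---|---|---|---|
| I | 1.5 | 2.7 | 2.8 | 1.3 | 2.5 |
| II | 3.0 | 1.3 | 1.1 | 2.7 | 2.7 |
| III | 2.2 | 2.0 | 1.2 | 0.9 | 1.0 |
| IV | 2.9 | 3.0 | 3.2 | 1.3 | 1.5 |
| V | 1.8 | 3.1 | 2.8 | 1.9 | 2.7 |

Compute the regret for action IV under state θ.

0.1

Best payoff under θ is 3.0.
Regret = 3.0 − 2.9 = 0.1.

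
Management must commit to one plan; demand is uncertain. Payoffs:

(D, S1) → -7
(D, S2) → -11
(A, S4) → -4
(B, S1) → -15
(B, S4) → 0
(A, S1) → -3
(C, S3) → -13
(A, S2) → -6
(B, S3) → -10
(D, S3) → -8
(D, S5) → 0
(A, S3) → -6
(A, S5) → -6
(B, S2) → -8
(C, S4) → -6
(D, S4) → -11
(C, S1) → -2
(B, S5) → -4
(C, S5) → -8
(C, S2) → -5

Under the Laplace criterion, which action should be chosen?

Row averages: A=-5, B=-7.4, C=-6.8, D=-7.4
Highest average = -5 → A.

A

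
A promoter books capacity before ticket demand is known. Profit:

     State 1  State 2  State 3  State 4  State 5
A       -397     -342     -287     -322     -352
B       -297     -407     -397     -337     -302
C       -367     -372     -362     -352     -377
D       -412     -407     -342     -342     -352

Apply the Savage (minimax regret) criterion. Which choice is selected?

C

Column bests: State 1=-297, State 2=-342, State 3=-287, State 4=-322, State 5=-302.
A regrets: 100, 0, 0, 0, 50 → max 100
B regrets: 0, 65, 110, 15, 0 → max 110
C regrets: 70, 30, 75, 30, 75 → max 75
D regrets: 115, 65, 55, 20, 50 → max 115
Smallest max regret = 75 → C.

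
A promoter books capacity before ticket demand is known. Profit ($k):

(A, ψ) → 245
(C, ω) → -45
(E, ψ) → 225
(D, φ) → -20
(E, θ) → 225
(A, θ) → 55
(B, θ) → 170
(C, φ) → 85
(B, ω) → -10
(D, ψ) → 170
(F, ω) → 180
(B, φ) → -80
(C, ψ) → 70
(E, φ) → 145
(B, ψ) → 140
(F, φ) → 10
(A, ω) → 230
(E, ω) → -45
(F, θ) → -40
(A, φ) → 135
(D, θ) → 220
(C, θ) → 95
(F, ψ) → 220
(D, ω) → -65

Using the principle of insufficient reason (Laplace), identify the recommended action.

Row averages: A=166.25, B=55, C=51.25, D=76.25, E=137.5, F=92.5
Highest average = 166.25 → A.

A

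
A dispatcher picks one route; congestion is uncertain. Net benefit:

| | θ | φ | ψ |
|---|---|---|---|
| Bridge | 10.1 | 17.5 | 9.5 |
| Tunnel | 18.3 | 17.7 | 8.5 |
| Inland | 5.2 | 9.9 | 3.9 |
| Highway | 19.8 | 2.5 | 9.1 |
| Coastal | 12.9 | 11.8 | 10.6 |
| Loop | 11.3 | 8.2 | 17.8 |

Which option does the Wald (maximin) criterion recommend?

Row minima: Bridge=9.5, Tunnel=8.5, Inland=3.9, Highway=2.5, Coastal=10.6, Loop=8.2
Best worst-case = 10.6 → Coastal.

Coastal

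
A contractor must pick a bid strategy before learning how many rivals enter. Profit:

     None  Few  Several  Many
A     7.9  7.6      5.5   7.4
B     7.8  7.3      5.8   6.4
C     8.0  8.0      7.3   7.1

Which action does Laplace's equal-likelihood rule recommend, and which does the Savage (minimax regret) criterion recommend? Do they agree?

laplace → C; minimax regret → C (agree)

Row averages: A=7.1, B=6.825, C=7.6
Highest average = 7.6 → C.
Column bests: None=8.0, Few=8.0, Several=7.3, Many=7.4.
A regrets: 0.1, 0.4, 1.8, 0.0 → max 1.8
B regrets: 0.2, 0.7, 1.5, 1.0 → max 1.5
C regrets: 0.0, 0.0, 0.0, 0.3 → max 0.3
Smallest max regret = 0.3 → C.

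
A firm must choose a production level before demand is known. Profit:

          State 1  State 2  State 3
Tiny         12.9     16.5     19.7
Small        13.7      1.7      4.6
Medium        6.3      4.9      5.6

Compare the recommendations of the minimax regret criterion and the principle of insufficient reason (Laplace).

Column bests: State 1=13.7, State 2=16.5, State 3=19.7.
Tiny regrets: 0.8, 0.0, 0.0 → max 0.8
Small regrets: 0.0, 14.8, 15.1 → max 15.1
Medium regrets: 7.4, 11.6, 14.1 → max 14.1
Smallest max regret = 0.8 → Tiny.
Row averages: Tiny=491/30, Small=20/3, Medium=5.6
Highest average = 491/30 → Tiny.

minimax regret → Tiny; laplace → Tiny (agree)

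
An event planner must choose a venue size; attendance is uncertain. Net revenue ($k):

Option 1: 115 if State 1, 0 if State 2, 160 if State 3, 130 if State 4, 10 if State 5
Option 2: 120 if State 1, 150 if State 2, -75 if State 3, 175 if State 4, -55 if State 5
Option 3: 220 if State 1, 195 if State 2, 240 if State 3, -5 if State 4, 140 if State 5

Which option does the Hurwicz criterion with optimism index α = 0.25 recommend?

Option 1: 0.25·160 + 0.75·0 = 40
Option 2: 0.25·175 + 0.75·(-75) = -12.5
Option 3: 0.25·240 + 0.75·(-5) = 56.25
Highest Hurwicz score = 56.25 → Option 3.

Option 3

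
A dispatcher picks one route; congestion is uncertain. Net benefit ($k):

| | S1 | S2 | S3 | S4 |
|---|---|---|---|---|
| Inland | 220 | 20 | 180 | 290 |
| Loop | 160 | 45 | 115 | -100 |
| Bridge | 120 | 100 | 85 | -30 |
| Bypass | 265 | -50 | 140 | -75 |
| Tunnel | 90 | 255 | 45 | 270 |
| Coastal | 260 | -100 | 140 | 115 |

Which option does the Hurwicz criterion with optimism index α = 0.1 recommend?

Tunnel

Inland: 0.1·290 + 0.9·20 = 47
Loop: 0.1·160 + 0.9·(-100) = -74
Bridge: 0.1·120 + 0.9·(-30) = -15
Bypass: 0.1·265 + 0.9·(-75) = -41
Tunnel: 0.1·270 + 0.9·45 = 67.5
Coastal: 0.1·260 + 0.9·(-100) = -64
Highest Hurwicz score = 67.5 → Tunnel.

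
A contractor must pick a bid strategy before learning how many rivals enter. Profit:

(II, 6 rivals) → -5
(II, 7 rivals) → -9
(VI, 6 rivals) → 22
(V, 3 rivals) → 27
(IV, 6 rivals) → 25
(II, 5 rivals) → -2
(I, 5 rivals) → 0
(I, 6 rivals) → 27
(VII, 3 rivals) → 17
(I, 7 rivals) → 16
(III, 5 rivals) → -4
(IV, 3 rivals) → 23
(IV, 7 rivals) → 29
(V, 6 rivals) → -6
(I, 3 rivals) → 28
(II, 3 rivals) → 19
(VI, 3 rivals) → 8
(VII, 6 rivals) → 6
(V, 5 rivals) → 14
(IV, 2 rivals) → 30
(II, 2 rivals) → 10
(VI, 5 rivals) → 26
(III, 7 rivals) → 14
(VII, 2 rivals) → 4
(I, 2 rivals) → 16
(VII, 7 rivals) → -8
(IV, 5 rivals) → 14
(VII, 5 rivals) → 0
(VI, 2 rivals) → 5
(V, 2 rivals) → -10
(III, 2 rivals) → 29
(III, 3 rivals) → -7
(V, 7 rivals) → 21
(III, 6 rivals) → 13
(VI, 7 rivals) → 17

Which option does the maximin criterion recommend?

Row minima: I=0, II=-9, III=-7, IV=14, V=-10, VI=5, VII=-8
Best worst-case = 14 → IV.

IV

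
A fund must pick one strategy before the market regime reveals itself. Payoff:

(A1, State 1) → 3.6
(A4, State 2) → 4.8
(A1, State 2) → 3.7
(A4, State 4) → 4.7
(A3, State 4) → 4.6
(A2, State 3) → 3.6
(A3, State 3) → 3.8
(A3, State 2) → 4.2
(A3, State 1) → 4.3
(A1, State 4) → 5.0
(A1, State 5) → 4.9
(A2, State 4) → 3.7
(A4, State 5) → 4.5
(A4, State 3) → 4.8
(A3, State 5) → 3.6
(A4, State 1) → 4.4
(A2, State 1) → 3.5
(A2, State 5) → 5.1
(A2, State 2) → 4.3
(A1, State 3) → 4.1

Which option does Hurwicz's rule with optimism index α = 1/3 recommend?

A4

A1: 1/3·5.0 + 2/3·3.6 = 61/15
A2: 1/3·5.1 + 2/3·3.5 = 121/30
A3: 1/3·4.6 + 2/3·3.6 = 59/15
A4: 1/3·4.8 + 2/3·4.4 = 68/15
Highest Hurwicz score = 68/15 → A4.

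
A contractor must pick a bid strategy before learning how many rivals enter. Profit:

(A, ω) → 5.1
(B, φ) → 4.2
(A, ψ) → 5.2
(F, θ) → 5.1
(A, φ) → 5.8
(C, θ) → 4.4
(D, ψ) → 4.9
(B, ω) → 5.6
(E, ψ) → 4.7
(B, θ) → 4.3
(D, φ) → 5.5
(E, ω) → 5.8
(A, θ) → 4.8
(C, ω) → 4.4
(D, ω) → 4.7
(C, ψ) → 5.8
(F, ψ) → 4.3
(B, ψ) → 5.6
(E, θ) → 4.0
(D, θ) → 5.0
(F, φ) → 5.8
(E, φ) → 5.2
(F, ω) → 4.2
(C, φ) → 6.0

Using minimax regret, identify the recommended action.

A

Column bests: θ=5.1, φ=6.0, ψ=5.8, ω=5.8.
A regrets: 0.3, 0.2, 0.6, 0.7 → max 0.7
B regrets: 0.8, 1.8, 0.2, 0.2 → max 1.8
C regrets: 0.7, 0.0, 0.0, 1.4 → max 1.4
D regrets: 0.1, 0.5, 0.9, 1.1 → max 1.1
E regrets: 1.1, 0.8, 1.1, 0.0 → max 1.1
F regrets: 0.0, 0.2, 1.5, 1.6 → max 1.6
Smallest max regret = 0.7 → A.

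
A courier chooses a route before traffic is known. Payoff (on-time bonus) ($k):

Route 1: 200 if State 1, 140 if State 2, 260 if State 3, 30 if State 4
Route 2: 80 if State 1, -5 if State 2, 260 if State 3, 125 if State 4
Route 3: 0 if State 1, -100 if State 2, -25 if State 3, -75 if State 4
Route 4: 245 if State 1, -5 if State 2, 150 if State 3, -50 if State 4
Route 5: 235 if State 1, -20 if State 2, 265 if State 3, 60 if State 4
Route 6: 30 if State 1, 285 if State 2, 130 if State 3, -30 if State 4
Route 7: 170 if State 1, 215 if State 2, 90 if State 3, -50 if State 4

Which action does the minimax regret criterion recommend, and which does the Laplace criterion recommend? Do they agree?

minimax regret → Route 1; laplace → Route 1 (agree)

Column bests: State 1=245, State 2=285, State 3=265, State 4=125.
Route 1 regrets: 45, 145, 5, 95 → max 145
Route 2 regrets: 165, 290, 5, 0 → max 290
Route 3 regrets: 245, 385, 290, 200 → max 385
Route 4 regrets: 0, 290, 115, 175 → max 290
Route 5 regrets: 10, 305, 0, 65 → max 305
Route 6 regrets: 215, 0, 135, 155 → max 215
Route 7 regrets: 75, 70, 175, 175 → max 175
Smallest max regret = 145 → Route 1.
Row averages: Route 1=157.5, Route 2=115, Route 3=-50, Route 4=85, Route 5=135, Route 6=103.75, Route 7=106.25
Highest average = 157.5 → Route 1.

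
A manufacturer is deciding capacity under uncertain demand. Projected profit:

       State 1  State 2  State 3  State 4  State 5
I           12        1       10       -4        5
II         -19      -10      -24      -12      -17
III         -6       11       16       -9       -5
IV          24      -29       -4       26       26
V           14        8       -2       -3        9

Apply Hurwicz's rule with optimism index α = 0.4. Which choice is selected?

V

I: 0.4·12 + 0.6·(-4) = 2.4
II: 0.4·(-10) + 0.6·(-24) = -18.4
III: 0.4·16 + 0.6·(-9) = 1
IV: 0.4·26 + 0.6·(-29) = -7
V: 0.4·14 + 0.6·(-3) = 3.8
Highest Hurwicz score = 3.8 → V.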